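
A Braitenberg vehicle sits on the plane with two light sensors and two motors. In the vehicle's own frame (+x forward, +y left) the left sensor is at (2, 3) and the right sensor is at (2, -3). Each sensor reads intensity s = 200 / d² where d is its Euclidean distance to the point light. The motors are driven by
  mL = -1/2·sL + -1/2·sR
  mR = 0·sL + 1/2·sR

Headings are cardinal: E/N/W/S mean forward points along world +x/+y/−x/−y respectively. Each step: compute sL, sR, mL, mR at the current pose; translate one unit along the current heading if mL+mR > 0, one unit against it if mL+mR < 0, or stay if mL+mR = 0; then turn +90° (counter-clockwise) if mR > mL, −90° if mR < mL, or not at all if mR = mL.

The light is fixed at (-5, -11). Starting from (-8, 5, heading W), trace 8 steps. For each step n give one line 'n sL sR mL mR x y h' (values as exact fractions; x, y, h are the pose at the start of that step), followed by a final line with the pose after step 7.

0 100/97 100/193 -14500/18721 50/193 -8 5 W
1 200/197 200/221 -41800/43537 100/221 -7 5 S
2 1/2 50/49 -149/196 25/49 -7 6 E
3 200/397 200/361 -75800/143317 100/361 -8 6 N
4 100/97 100/193 -14500/18721 50/193 -8 5 W
5 200/197 200/221 -41800/43537 100/221 -7 5 S
6 1/2 50/49 -149/196 25/49 -7 6 E
7 200/397 200/361 -75800/143317 100/361 -8 6 N
final -8 5 W

n=0: pose=(-8,5,W); sL=100/97, sR=100/193; mL=-14500/18721, mR=50/193; mL+mR=-50/97 → advance -1; mR−mL=19350/18721 → turn +1·90°
n=1: pose=(-7,5,S); sL=200/197, sR=200/221; mL=-41800/43537, mR=100/221; mL+mR=-100/197 → advance -1; mR−mL=61500/43537 → turn +1·90°
n=2: pose=(-7,6,E); sL=1/2, sR=50/49; mL=-149/196, mR=25/49; mL+mR=-1/4 → advance -1; mR−mL=249/196 → turn +1·90°
n=3: pose=(-8,6,N); sL=200/397, sR=200/361; mL=-75800/143317, mR=100/361; mL+mR=-100/397 → advance -1; mR−mL=115500/143317 → turn +1·90°
n=4: pose=(-8,5,W); sL=100/97, sR=100/193; mL=-14500/18721, mR=50/193; mL+mR=-50/97 → advance -1; mR−mL=19350/18721 → turn +1·90°
n=5: pose=(-7,5,S); sL=200/197, sR=200/221; mL=-41800/43537, mR=100/221; mL+mR=-100/197 → advance -1; mR−mL=61500/43537 → turn +1·90°
n=6: pose=(-7,6,E); sL=1/2, sR=50/49; mL=-149/196, mR=25/49; mL+mR=-1/4 → advance -1; mR−mL=249/196 → turn +1·90°
n=7: pose=(-8,6,N); sL=200/397, sR=200/361; mL=-75800/143317, mR=100/361; mL+mR=-100/397 → advance -1; mR−mL=115500/143317 → turn +1·90°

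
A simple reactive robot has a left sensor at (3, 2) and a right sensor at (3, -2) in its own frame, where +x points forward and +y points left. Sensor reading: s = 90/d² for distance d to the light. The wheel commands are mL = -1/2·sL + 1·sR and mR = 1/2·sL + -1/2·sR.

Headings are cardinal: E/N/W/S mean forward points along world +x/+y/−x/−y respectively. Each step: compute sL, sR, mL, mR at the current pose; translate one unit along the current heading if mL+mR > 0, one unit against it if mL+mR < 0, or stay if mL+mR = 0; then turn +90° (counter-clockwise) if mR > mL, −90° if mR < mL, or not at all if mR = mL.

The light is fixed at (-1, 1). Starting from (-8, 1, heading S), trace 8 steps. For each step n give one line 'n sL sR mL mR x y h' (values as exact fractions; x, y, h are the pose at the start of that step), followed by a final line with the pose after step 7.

0 45/17 1 -11/34 14/17 -8 1 S
1 90/17 18/5 81/85 72/85 -8 0 E
2 45/16 9/8 -9/32 27/32 -7 0 S
3 10 18/5 -7/5 16/5 -7 -1 E
4 9/5 9 81/10 -18/5 -6 -1 N
5 18 90/13 -27/13 72/13 -6 0 E
6 9/4 45/4 81/8 -9/2 -5 0 N
7 18 18 9 0 -5 1 E
final -4 1 S

n=0: pose=(-8,1,S); sL=45/17, sR=1; mL=-11/34, mR=14/17; mL+mR=1/2 → advance +1; mR−mL=39/34 → turn +1·90°
n=1: pose=(-8,0,E); sL=90/17, sR=18/5; mL=81/85, mR=72/85; mL+mR=9/5 → advance +1; mR−mL=-9/85 → turn -1·90°
n=2: pose=(-7,0,S); sL=45/16, sR=9/8; mL=-9/32, mR=27/32; mL+mR=9/16 → advance +1; mR−mL=9/8 → turn +1·90°
n=3: pose=(-7,-1,E); sL=10, sR=18/5; mL=-7/5, mR=16/5; mL+mR=9/5 → advance +1; mR−mL=23/5 → turn +1·90°
n=4: pose=(-6,-1,N); sL=9/5, sR=9; mL=81/10, mR=-18/5; mL+mR=9/2 → advance +1; mR−mL=-117/10 → turn -1·90°
n=5: pose=(-6,0,E); sL=18, sR=90/13; mL=-27/13, mR=72/13; mL+mR=45/13 → advance +1; mR−mL=99/13 → turn +1·90°
n=6: pose=(-5,0,N); sL=9/4, sR=45/4; mL=81/8, mR=-9/2; mL+mR=45/8 → advance +1; mR−mL=-117/8 → turn -1·90°
n=7: pose=(-5,1,E); sL=18, sR=18; mL=9, mR=0; mL+mR=9 → advance +1; mR−mL=-9 → turn -1·90°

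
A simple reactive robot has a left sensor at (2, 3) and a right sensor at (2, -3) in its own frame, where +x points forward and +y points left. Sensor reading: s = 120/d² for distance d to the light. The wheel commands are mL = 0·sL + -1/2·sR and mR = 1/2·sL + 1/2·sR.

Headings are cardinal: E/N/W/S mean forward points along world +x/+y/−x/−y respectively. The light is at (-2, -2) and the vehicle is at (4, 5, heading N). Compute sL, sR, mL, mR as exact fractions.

4/3 20/27 -10/27 28/27

left sensor world pos  = (1, 7); dL² = 90
right sensor world pos = (7, 7); dR² = 162
sL = 120/90 = 4/3
sR = 120/162 = 20/27
mL = 0·sL + -1/2·sR = -10/27
mR = 1/2·sL + 1/2·sR = 28/27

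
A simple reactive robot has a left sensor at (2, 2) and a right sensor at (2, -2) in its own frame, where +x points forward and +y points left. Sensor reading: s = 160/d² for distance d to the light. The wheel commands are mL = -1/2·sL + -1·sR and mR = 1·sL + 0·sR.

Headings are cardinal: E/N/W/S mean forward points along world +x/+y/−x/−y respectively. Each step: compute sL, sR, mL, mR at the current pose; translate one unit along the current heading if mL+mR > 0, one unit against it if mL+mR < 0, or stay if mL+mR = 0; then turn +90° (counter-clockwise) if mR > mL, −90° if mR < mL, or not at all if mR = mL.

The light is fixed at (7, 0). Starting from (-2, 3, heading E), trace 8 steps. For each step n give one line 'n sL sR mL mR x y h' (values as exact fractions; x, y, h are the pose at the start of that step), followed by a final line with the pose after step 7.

0 80/37 16/5 -792/185 80/37 -2 3 E
1 160/169 160/89 -34160/15041 160/169 -3 3 N
2 10/9 1 -14/9 10/9 -3 2 W
3 160/49 160/121 -17520/5929 160/49 -2 2 S
4 80/29 16/5 -664/145 80/29 -2 1 E
5 160/153 160/73 -30320/11169 160/153 -3 1 N
6 40/37 40/37 -60/37 40/37 -3 0 W
7 160/53 32/25 -3696/1325 160/53 -2 0 S
final -2 -1 E

n=0: pose=(-2,3,E); sL=80/37, sR=16/5; mL=-792/185, mR=80/37; mL+mR=-392/185 → advance -1; mR−mL=1192/185 → turn +1·90°
n=1: pose=(-3,3,N); sL=160/169, sR=160/89; mL=-34160/15041, mR=160/169; mL+mR=-19920/15041 → advance -1; mR−mL=48400/15041 → turn +1·90°
n=2: pose=(-3,2,W); sL=10/9, sR=1; mL=-14/9, mR=10/9; mL+mR=-4/9 → advance -1; mR−mL=8/3 → turn +1·90°
n=3: pose=(-2,2,S); sL=160/49, sR=160/121; mL=-17520/5929, mR=160/49; mL+mR=1840/5929 → advance +1; mR−mL=36880/5929 → turn +1·90°
n=4: pose=(-2,1,E); sL=80/29, sR=16/5; mL=-664/145, mR=80/29; mL+mR=-264/145 → advance -1; mR−mL=1064/145 → turn +1·90°
n=5: pose=(-3,1,N); sL=160/153, sR=160/73; mL=-30320/11169, mR=160/153; mL+mR=-18640/11169 → advance -1; mR−mL=14000/3723 → turn +1·90°
n=6: pose=(-3,0,W); sL=40/37, sR=40/37; mL=-60/37, mR=40/37; mL+mR=-20/37 → advance -1; mR−mL=100/37 → turn +1·90°
n=7: pose=(-2,0,S); sL=160/53, sR=32/25; mL=-3696/1325, mR=160/53; mL+mR=304/1325 → advance +1; mR−mL=7696/1325 → turn +1·90°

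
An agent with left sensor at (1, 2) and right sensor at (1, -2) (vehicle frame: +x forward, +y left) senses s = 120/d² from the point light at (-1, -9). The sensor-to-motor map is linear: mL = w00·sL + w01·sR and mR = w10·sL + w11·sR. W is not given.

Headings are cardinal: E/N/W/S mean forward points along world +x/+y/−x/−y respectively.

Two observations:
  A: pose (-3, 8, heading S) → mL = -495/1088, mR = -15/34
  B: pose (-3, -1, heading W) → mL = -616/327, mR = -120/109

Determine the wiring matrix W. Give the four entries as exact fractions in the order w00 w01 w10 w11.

-1/2 -1/2 0 -1

obs A: pose=(-3,8,S) → sL=15/32, sR=15/34, mL=-495/1088, mR=-15/34
obs B: pose=(-3,-1,W) → sL=8/3, sR=120/109, mL=-616/327, mR=-120/109
sensor matrix S = [[15/32, 15/34], [8/3, 120/109]]; det S = -4895/7412
solve [mL_A; mL_B] = S·[w00; w01] and [mR_A; mR_B] = S·[w10; w11]:
  w00 = -1/2, w01 = -1/2, w10 = 0, w11 = -1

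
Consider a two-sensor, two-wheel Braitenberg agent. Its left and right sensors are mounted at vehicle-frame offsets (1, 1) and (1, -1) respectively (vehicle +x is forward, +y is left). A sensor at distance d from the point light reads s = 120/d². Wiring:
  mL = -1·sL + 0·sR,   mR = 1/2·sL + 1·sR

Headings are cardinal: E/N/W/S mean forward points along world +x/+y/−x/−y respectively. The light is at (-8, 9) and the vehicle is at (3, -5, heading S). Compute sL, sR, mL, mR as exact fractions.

left sensor world pos  = (4, -6); dL² = 369
right sensor world pos = (2, -6); dR² = 325
sL = 120/369 = 40/123
sR = 120/325 = 24/65
mL = -1·sL + 0·sR = -40/123
mR = 1/2·sL + 1·sR = 4252/7995

40/123 24/65 -40/123 4252/7995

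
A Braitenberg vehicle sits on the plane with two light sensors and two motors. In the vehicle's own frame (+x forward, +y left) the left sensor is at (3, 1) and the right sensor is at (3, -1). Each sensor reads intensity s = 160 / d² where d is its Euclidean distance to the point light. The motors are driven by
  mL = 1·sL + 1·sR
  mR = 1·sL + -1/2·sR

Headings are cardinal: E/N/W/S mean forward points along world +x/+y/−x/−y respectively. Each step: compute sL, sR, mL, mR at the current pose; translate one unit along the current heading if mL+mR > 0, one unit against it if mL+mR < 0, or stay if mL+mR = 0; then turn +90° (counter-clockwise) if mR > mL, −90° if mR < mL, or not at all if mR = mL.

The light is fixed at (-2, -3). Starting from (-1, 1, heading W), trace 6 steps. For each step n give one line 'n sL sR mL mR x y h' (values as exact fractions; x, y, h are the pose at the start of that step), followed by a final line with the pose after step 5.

n=0: pose=(-1,1,W); sL=160/13, sR=160/29; mL=6720/377, mR=3600/377; mL+mR=10320/377 → advance +1; mR−mL=-240/29 → turn -1·90°
n=1: pose=(-2,1,N); sL=16/5, sR=16/5; mL=32/5, mR=8/5; mL+mR=8 → advance +1; mR−mL=-24/5 → turn -1·90°
n=2: pose=(-2,2,E); sL=32/9, sR=32/5; mL=448/45, mR=16/45; mL+mR=464/45 → advance +1; mR−mL=-48/5 → turn -1·90°
n=3: pose=(-1,2,S); sL=20, sR=40; mL=60, mR=0; mL+mR=60 → advance +1; mR−mL=-60 → turn -1·90°
n=4: pose=(-1,1,W); sL=160/13, sR=160/29; mL=6720/377, mR=3600/377; mL+mR=10320/377 → advance +1; mR−mL=-240/29 → turn -1·90°
n=5: pose=(-2,1,N); sL=16/5, sR=16/5; mL=32/5, mR=8/5; mL+mR=8 → advance +1; mR−mL=-24/5 → turn -1·90°

0 160/13 160/29 6720/377 3600/377 -1 1 W
1 16/5 16/5 32/5 8/5 -2 1 N
2 32/9 32/5 448/45 16/45 -2 2 E
3 20 40 60 0 -1 2 S
4 160/13 160/29 6720/377 3600/377 -1 1 W
5 16/5 16/5 32/5 8/5 -2 1 N
final -2 2 E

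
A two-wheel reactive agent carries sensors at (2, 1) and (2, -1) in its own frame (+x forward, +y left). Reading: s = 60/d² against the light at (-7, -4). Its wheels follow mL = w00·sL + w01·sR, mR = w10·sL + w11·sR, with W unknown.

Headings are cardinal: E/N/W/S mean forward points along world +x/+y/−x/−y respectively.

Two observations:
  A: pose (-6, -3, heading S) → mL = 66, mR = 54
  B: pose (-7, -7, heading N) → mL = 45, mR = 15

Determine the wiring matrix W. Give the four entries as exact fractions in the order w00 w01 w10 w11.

obs A: pose=(-6,-3,S) → sL=12, sR=60, mL=66, mR=54
obs B: pose=(-7,-7,N) → sL=30, sR=30, mL=45, mR=15
sensor matrix S = [[12, 60], [30, 30]]; det S = -1440
solve [mL_A; mL_B] = S·[w00; w01] and [mR_A; mR_B] = S·[w10; w11]:
  w00 = 1/2, w01 = 1, w10 = -1/2, w11 = 1

1/2 1 -1/2 1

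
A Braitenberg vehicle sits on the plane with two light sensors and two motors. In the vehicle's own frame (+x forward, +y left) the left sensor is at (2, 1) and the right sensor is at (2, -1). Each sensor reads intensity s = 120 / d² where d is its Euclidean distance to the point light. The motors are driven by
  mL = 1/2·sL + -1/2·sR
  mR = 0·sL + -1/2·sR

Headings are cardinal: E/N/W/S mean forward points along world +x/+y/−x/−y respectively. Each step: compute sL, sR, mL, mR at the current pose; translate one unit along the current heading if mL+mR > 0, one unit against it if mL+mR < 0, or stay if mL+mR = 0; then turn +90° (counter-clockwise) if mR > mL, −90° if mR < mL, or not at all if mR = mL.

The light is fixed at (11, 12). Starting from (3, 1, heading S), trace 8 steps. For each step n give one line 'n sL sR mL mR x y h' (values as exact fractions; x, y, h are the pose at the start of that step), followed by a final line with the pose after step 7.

n=0: pose=(3,1,S); sL=60/109, sR=12/25; mL=96/2725, mR=-6/25; mL+mR=-558/2725 → advance -1; mR−mL=-30/109 → turn -1·90°
n=1: pose=(3,2,W); sL=120/221, sR=120/181; mL=-2400/40001, mR=-60/181; mL+mR=-15660/40001 → advance -1; mR−mL=-60/221 → turn -1·90°
n=2: pose=(4,2,N); sL=15/16, sR=6/5; mL=-21/160, mR=-3/5; mL+mR=-117/160 → advance -1; mR−mL=-15/32 → turn -1·90°
n=3: pose=(4,1,E); sL=24/25, sR=120/169; mL=528/4225, mR=-60/169; mL+mR=-972/4225 → advance -1; mR−mL=-12/25 → turn -1·90°
n=4: pose=(3,1,S); sL=60/109, sR=12/25; mL=96/2725, mR=-6/25; mL+mR=-558/2725 → advance -1; mR−mL=-30/109 → turn -1·90°
n=5: pose=(3,2,W); sL=120/221, sR=120/181; mL=-2400/40001, mR=-60/181; mL+mR=-15660/40001 → advance -1; mR−mL=-60/221 → turn -1·90°
n=6: pose=(4,2,N); sL=15/16, sR=6/5; mL=-21/160, mR=-3/5; mL+mR=-117/160 → advance -1; mR−mL=-15/32 → turn -1·90°
n=7: pose=(4,1,E); sL=24/25, sR=120/169; mL=528/4225, mR=-60/169; mL+mR=-972/4225 → advance -1; mR−mL=-12/25 → turn -1·90°

0 60/109 12/25 96/2725 -6/25 3 1 S
1 120/221 120/181 -2400/40001 -60/181 3 2 W
2 15/16 6/5 -21/160 -3/5 4 2 N
3 24/25 120/169 528/4225 -60/169 4 1 E
4 60/109 12/25 96/2725 -6/25 3 1 S
5 120/221 120/181 -2400/40001 -60/181 3 2 W
6 15/16 6/5 -21/160 -3/5 4 2 N
7 24/25 120/169 528/4225 -60/169 4 1 E
final 3 1 S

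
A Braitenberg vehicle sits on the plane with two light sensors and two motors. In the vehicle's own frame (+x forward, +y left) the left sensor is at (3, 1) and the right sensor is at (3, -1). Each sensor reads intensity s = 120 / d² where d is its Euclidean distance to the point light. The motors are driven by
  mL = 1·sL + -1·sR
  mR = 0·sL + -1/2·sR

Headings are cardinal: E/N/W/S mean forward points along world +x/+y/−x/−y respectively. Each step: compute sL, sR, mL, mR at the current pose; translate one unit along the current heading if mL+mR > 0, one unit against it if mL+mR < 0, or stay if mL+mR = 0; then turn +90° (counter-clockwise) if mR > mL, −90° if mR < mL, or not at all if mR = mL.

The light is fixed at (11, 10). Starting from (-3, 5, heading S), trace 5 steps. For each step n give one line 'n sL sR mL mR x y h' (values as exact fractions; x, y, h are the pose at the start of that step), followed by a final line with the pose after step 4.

0 120/233 120/289 6720/67337 -60/289 -3 5 S
1 60/157 60/149 -480/23393 -30/149 -3 6 W
2 120/197 24/29 -1248/5713 -12/29 -2 6 N
3 30/29 15/17 75/493 -15/34 -2 5 E
4 120/233 120/289 6720/67337 -60/289 -3 5 S
final -3 6 W

n=0: pose=(-3,5,S); sL=120/233, sR=120/289; mL=6720/67337, mR=-60/289; mL+mR=-7260/67337 → advance -1; mR−mL=-20700/67337 → turn -1·90°
n=1: pose=(-3,6,W); sL=60/157, sR=60/149; mL=-480/23393, mR=-30/149; mL+mR=-5190/23393 → advance -1; mR−mL=-4230/23393 → turn -1·90°
n=2: pose=(-2,6,N); sL=120/197, sR=24/29; mL=-1248/5713, mR=-12/29; mL+mR=-3612/5713 → advance -1; mR−mL=-1116/5713 → turn -1·90°
n=3: pose=(-2,5,E); sL=30/29, sR=15/17; mL=75/493, mR=-15/34; mL+mR=-285/986 → advance -1; mR−mL=-585/986 → turn -1·90°
n=4: pose=(-3,5,S); sL=120/233, sR=120/289; mL=6720/67337, mR=-60/289; mL+mR=-7260/67337 → advance -1; mR−mL=-20700/67337 → turn -1·90°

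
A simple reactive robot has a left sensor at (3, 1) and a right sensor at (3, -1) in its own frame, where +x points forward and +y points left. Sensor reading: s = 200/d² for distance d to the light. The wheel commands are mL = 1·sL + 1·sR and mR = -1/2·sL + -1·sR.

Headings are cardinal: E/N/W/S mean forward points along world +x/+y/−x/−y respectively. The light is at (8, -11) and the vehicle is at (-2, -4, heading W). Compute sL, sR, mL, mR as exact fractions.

left sensor world pos  = (-5, -5); dL² = 205
right sensor world pos = (-5, -3); dR² = 233
sL = 200/205 = 40/41
sR = 200/233 = 200/233
mL = 1·sL + 1·sR = 17520/9553
mR = -1/2·sL + -1·sR = -12860/9553

40/41 200/233 17520/9553 -12860/9553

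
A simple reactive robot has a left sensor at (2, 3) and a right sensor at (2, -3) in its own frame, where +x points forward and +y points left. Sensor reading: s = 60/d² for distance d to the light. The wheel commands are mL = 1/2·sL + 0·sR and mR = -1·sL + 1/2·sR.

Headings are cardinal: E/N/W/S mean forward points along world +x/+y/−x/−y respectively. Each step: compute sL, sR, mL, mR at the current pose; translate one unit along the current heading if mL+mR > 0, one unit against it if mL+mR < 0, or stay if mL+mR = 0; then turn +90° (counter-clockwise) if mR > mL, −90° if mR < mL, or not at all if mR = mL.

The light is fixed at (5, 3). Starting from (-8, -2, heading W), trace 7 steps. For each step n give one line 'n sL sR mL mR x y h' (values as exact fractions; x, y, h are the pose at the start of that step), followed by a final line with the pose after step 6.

n=0: pose=(-8,-2,W); sL=60/289, sR=60/229; mL=30/289, mR=-5070/66181; mL+mR=1800/66181 → advance +1; mR−mL=-11940/66181 → turn -1·90°
n=1: pose=(-9,-2,N); sL=30/149, sR=6/13; mL=15/149, mR=57/1937; mL+mR=252/1937 → advance +1; mR−mL=-138/1937 → turn -1·90°
n=2: pose=(-9,-1,E); sL=12/29, sR=60/193; mL=6/29, mR=-1446/5597; mL+mR=-288/5597 → advance -1; mR−mL=-2604/5597 → turn -1·90°
n=3: pose=(-10,-1,S); sL=1/3, sR=1/6; mL=1/6, mR=-1/4; mL+mR=-1/12 → advance -1; mR−mL=-5/12 → turn -1·90°
n=4: pose=(-10,0,W); sL=12/65, sR=60/289; mL=6/65, mR=-1518/18785; mL+mR=216/18785 → advance +1; mR−mL=-3252/18785 → turn -1·90°
n=5: pose=(-11,0,N); sL=30/181, sR=6/17; mL=15/181, mR=33/3077; mL+mR=288/3077 → advance +1; mR−mL=-222/3077 → turn -1·90°
n=6: pose=(-11,1,E); sL=60/197, sR=60/221; mL=30/197, mR=-7350/43537; mL+mR=-720/43537 → advance -1; mR−mL=-13980/43537 → turn -1·90°

0 60/289 60/229 30/289 -5070/66181 -8 -2 W
1 30/149 6/13 15/149 57/1937 -9 -2 N
2 12/29 60/193 6/29 -1446/5597 -9 -1 E
3 1/3 1/6 1/6 -1/4 -10 -1 S
4 12/65 60/289 6/65 -1518/18785 -10 0 W
5 30/181 6/17 15/181 33/3077 -11 0 N
6 60/197 60/221 30/197 -7350/43537 -11 1 E
final -12 1 S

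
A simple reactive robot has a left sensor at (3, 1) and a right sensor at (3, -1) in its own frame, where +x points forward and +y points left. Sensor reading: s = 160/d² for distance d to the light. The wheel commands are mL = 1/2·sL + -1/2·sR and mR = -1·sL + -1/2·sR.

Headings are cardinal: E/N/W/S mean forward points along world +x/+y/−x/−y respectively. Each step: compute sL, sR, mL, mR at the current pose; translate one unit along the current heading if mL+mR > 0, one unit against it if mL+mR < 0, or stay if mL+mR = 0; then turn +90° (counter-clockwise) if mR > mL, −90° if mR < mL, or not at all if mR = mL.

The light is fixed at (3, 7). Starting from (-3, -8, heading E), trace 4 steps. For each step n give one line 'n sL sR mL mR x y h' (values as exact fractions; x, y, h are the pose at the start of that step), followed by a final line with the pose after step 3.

n=0: pose=(-3,-8,E); sL=32/41, sR=32/53; mL=192/2173, mR=-2352/2173; mL+mR=-2160/2173 → advance -1; mR−mL=-48/41 → turn -1·90°
n=1: pose=(-4,-8,S); sL=4/9, sR=40/97; mL=14/873, mR=-568/873; mL+mR=-554/873 → advance -1; mR−mL=-2/3 → turn -1·90°
n=2: pose=(-4,-7,W); sL=32/65, sR=160/269; mL=-896/17485, mR=-13808/17485; mL+mR=-14704/17485 → advance -1; mR−mL=-48/65 → turn -1·90°
n=3: pose=(-3,-7,N); sL=16/17, sR=80/73; mL=-96/1241, mR=-1848/1241; mL+mR=-1944/1241 → advance -1; mR−mL=-24/17 → turn -1·90°

0 32/41 32/53 192/2173 -2352/2173 -3 -8 E
1 4/9 40/97 14/873 -568/873 -4 -8 S
2 32/65 160/269 -896/17485 -13808/17485 -4 -7 W
3 16/17 80/73 -96/1241 -1848/1241 -3 -7 N
final -3 -8 E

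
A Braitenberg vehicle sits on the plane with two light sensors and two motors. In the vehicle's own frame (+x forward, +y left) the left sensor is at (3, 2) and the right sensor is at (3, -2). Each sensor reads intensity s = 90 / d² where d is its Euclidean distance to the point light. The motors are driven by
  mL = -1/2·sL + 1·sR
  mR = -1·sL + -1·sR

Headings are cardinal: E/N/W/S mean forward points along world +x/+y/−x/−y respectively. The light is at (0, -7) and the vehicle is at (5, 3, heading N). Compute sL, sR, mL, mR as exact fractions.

left sensor world pos  = (3, 6); dL² = 178
right sensor world pos = (7, 6); dR² = 218
sL = 90/178 = 45/89
sR = 90/218 = 45/109
mL = -1/2·sL + 1·sR = 3105/19402
mR = -1·sL + -1·sR = -8910/9701

45/89 45/109 3105/19402 -8910/9701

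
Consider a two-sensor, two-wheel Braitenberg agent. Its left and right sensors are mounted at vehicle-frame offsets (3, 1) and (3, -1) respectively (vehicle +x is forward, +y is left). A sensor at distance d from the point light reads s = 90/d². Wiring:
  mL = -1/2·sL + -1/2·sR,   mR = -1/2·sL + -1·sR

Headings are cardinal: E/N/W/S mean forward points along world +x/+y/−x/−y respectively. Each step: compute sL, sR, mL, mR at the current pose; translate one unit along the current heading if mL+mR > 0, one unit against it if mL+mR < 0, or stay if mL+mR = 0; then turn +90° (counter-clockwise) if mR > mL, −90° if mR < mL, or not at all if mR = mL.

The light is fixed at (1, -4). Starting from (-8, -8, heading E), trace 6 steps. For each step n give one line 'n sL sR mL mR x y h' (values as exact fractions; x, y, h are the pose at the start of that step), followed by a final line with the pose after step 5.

n=0: pose=(-8,-8,E); sL=2, sR=90/61; mL=-106/61, mR=-151/61; mL+mR=-257/61 → advance -1; mR−mL=-45/61 → turn -1·90°
n=1: pose=(-9,-8,S); sL=9/13, sR=9/17; mL=-135/221, mR=-387/442; mL+mR=-657/442 → advance -1; mR−mL=-9/34 → turn -1·90°
n=2: pose=(-9,-7,W); sL=18/37, sR=90/173; mL=-3222/6401, mR=-4887/6401; mL+mR=-8109/6401 → advance -1; mR−mL=-45/173 → turn -1·90°
n=3: pose=(-8,-7,N); sL=9/10, sR=45/32; mL=-369/320, mR=-297/160; mL+mR=-963/320 → advance -1; mR−mL=-45/64 → turn -1·90°
n=4: pose=(-8,-8,E); sL=2, sR=90/61; mL=-106/61, mR=-151/61; mL+mR=-257/61 → advance -1; mR−mL=-45/61 → turn -1·90°
n=5: pose=(-9,-8,S); sL=9/13, sR=9/17; mL=-135/221, mR=-387/442; mL+mR=-657/442 → advance -1; mR−mL=-9/34 → turn -1·90°

0 2 90/61 -106/61 -151/61 -8 -8 E
1 9/13 9/17 -135/221 -387/442 -9 -8 S
2 18/37 90/173 -3222/6401 -4887/6401 -9 -7 W
3 9/10 45/32 -369/320 -297/160 -8 -7 N
4 2 90/61 -106/61 -151/61 -8 -8 E
5 9/13 9/17 -135/221 -387/442 -9 -8 S
final -9 -7 W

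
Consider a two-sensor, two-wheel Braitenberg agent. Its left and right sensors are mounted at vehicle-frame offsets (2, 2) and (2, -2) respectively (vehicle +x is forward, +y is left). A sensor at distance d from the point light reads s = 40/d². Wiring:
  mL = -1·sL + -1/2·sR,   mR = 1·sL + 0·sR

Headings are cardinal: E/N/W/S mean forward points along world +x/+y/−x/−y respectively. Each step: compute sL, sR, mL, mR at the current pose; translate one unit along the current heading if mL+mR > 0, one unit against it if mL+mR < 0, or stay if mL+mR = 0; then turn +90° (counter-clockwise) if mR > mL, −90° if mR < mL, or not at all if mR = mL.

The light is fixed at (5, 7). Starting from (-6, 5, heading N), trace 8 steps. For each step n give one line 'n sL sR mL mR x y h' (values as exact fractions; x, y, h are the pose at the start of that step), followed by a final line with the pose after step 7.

0 40/169 40/81 -6620/13689 40/169 -6 5 N
1 20/97 4/17 -534/1649 20/97 -6 4 W
2 40/89 40/169 -8540/15041 40/89 -5 4 S
3 5/8 1/2 -7/8 5/8 -5 5 E
4 40/169 40/81 -6620/13689 40/169 -6 5 N
5 20/97 4/17 -534/1649 20/97 -6 4 W
6 40/89 40/169 -8540/15041 40/89 -5 4 S
7 5/8 1/2 -7/8 5/8 -5 5 E
final -6 5 N

n=0: pose=(-6,5,N); sL=40/169, sR=40/81; mL=-6620/13689, mR=40/169; mL+mR=-20/81 → advance -1; mR−mL=9860/13689 → turn +1·90°
n=1: pose=(-6,4,W); sL=20/97, sR=4/17; mL=-534/1649, mR=20/97; mL+mR=-2/17 → advance -1; mR−mL=874/1649 → turn +1·90°
n=2: pose=(-5,4,S); sL=40/89, sR=40/169; mL=-8540/15041, mR=40/89; mL+mR=-20/169 → advance -1; mR−mL=15300/15041 → turn +1·90°
n=3: pose=(-5,5,E); sL=5/8, sR=1/2; mL=-7/8, mR=5/8; mL+mR=-1/4 → advance -1; mR−mL=3/2 → turn +1·90°
n=4: pose=(-6,5,N); sL=40/169, sR=40/81; mL=-6620/13689, mR=40/169; mL+mR=-20/81 → advance -1; mR−mL=9860/13689 → turn +1·90°
n=5: pose=(-6,4,W); sL=20/97, sR=4/17; mL=-534/1649, mR=20/97; mL+mR=-2/17 → advance -1; mR−mL=874/1649 → turn +1·90°
n=6: pose=(-5,4,S); sL=40/89, sR=40/169; mL=-8540/15041, mR=40/89; mL+mR=-20/169 → advance -1; mR−mL=15300/15041 → turn +1·90°
n=7: pose=(-5,5,E); sL=5/8, sR=1/2; mL=-7/8, mR=5/8; mL+mR=-1/4 → advance -1; mR−mL=3/2 → turn +1·90°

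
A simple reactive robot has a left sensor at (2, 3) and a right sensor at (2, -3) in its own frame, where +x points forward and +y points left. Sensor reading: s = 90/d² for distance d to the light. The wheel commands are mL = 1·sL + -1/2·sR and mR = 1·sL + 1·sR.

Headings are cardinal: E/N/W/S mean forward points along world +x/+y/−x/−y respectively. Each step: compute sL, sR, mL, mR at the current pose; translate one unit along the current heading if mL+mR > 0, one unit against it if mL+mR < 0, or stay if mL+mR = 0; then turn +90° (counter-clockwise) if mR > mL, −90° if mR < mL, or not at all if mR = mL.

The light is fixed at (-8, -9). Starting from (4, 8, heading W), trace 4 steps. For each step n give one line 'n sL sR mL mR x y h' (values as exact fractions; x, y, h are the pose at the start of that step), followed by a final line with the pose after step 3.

n=0: pose=(4,8,W); sL=45/148, sR=9/50; mL=198/925, mR=1791/3700; mL+mR=2583/3700 → advance +1; mR−mL=27/100 → turn +1·90°
n=1: pose=(3,8,S); sL=90/421, sR=90/289; mL=7065/121669, mR=63900/121669; mL+mR=70965/121669 → advance +1; mR−mL=135/289 → turn +1·90°
n=2: pose=(3,7,E); sL=9/53, sR=45/169; mL=657/17914, mR=3906/8957; mL+mR=8469/17914 → advance +1; mR−mL=135/338 → turn +1·90°
n=3: pose=(4,7,N); sL=2/9, sR=10/61; mL=77/549, mR=212/549; mL+mR=289/549 → advance +1; mR−mL=15/61 → turn +1·90°

0 45/148 9/50 198/925 1791/3700 4 8 W
1 90/421 90/289 7065/121669 63900/121669 3 8 S
2 9/53 45/169 657/17914 3906/8957 3 7 E
3 2/9 10/61 77/549 212/549 4 7 N
final 4 8 W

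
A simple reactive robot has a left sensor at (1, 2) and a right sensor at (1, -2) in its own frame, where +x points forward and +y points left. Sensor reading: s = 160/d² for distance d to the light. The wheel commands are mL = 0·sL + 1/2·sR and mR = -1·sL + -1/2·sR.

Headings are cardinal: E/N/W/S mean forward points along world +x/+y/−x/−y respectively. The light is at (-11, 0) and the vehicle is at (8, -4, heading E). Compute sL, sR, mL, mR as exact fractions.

left sensor world pos  = (9, -2); dL² = 404
right sensor world pos = (9, -6); dR² = 436
sL = 160/404 = 40/101
sR = 160/436 = 40/109
mL = 0·sL + 1/2·sR = 20/109
mR = -1·sL + -1/2·sR = -6380/11009

40/101 40/109 20/109 -6380/11009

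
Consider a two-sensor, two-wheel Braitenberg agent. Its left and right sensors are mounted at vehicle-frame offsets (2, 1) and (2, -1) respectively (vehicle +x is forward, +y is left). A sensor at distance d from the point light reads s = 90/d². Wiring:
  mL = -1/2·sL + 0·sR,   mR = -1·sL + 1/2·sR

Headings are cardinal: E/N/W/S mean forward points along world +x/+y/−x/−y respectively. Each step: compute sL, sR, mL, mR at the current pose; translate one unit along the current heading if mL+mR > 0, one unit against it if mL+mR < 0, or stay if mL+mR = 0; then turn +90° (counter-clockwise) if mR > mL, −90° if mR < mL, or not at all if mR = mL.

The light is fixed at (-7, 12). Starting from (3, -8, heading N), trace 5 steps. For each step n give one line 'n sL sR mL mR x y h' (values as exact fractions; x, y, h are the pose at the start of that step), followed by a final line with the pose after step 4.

n=0: pose=(3,-8,N); sL=2/9, sR=18/89; mL=-1/9, mR=-97/801; mL+mR=-62/267 → advance -1; mR−mL=-8/801 → turn -1·90°
n=1: pose=(3,-9,E); sL=45/272, sR=45/314; mL=-45/544, mR=-4005/42704; mL+mR=-15075/85408 → advance -1; mR−mL=-945/85408 → turn -1·90°
n=2: pose=(2,-9,S); sL=90/629, sR=90/593; mL=-45/629, mR=-25065/372997; mL+mR=-51750/372997 → advance -1; mR−mL=1620/372997 → turn +1·90°
n=3: pose=(2,-8,E); sL=45/241, sR=45/281; mL=-45/482, mR=-14445/135442; mL+mR=-13545/67721 → advance -1; mR−mL=-900/67721 → turn -1·90°
n=4: pose=(1,-8,S); sL=18/113, sR=90/533; mL=-9/113, mR=-4509/60229; mL+mR=-9306/60229 → advance -1; mR−mL=288/60229 → turn +1·90°

0 2/9 18/89 -1/9 -97/801 3 -8 N
1 45/272 45/314 -45/544 -4005/42704 3 -9 E
2 90/629 90/593 -45/629 -25065/372997 2 -9 S
3 45/241 45/281 -45/482 -14445/135442 2 -8 E
4 18/113 90/533 -9/113 -4509/60229 1 -8 S
final 1 -7 E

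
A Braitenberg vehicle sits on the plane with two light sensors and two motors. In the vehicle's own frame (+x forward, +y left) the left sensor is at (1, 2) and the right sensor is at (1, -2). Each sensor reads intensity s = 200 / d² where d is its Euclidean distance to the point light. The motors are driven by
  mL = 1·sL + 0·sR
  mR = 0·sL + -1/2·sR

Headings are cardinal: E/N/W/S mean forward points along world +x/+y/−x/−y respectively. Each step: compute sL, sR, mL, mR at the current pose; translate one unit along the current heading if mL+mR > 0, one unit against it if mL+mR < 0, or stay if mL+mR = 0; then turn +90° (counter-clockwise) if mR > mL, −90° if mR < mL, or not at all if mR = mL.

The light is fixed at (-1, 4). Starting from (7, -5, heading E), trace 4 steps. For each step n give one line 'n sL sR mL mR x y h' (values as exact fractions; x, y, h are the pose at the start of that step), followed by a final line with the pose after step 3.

n=0: pose=(7,-5,E); sL=20/13, sR=100/101; mL=20/13, mR=-50/101; mL+mR=1370/1313 → advance +1; mR−mL=-2670/1313 → turn -1·90°
n=1: pose=(8,-5,S); sL=200/221, sR=200/149; mL=200/221, mR=-100/149; mL+mR=7700/32929 → advance +1; mR−mL=-51900/32929 → turn -1·90°
n=2: pose=(8,-6,W); sL=25/26, sR=25/16; mL=25/26, mR=-25/32; mL+mR=75/416 → advance +1; mR−mL=-725/416 → turn -1·90°
n=3: pose=(7,-6,N); sL=200/117, sR=200/181; mL=200/117, mR=-100/181; mL+mR=24500/21177 → advance +1; mR−mL=-47900/21177 → turn -1·90°

0 20/13 100/101 20/13 -50/101 7 -5 E
1 200/221 200/149 200/221 -100/149 8 -5 S
2 25/26 25/16 25/26 -25/32 8 -6 W
3 200/117 200/181 200/117 -100/181 7 -6 N
final 7 -5 E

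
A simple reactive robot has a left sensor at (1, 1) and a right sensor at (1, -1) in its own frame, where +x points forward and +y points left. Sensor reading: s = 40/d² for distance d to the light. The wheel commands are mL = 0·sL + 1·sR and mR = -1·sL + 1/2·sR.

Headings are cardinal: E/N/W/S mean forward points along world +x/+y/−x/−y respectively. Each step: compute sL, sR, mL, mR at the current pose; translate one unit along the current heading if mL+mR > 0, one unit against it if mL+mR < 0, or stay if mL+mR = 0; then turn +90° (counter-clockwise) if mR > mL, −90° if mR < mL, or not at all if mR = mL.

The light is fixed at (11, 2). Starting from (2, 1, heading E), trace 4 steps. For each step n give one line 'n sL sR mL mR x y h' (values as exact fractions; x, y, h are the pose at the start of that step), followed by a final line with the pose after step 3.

0 5/8 10/17 10/17 -45/136 2 1 E
1 40/53 8/17 8/17 -468/901 3 1 S
2 20/41 20/41 20/41 -10/41 3 2 W
3 40/101 8/13 8/13 -116/1313 2 2 N
final 2 3 E

n=0: pose=(2,1,E); sL=5/8, sR=10/17; mL=10/17, mR=-45/136; mL+mR=35/136 → advance +1; mR−mL=-125/136 → turn -1·90°
n=1: pose=(3,1,S); sL=40/53, sR=8/17; mL=8/17, mR=-468/901; mL+mR=-44/901 → advance -1; mR−mL=-892/901 → turn -1·90°
n=2: pose=(3,2,W); sL=20/41, sR=20/41; mL=20/41, mR=-10/41; mL+mR=10/41 → advance +1; mR−mL=-30/41 → turn -1·90°
n=3: pose=(2,2,N); sL=40/101, sR=8/13; mL=8/13, mR=-116/1313; mL+mR=692/1313 → advance +1; mR−mL=-924/1313 → turn -1·90°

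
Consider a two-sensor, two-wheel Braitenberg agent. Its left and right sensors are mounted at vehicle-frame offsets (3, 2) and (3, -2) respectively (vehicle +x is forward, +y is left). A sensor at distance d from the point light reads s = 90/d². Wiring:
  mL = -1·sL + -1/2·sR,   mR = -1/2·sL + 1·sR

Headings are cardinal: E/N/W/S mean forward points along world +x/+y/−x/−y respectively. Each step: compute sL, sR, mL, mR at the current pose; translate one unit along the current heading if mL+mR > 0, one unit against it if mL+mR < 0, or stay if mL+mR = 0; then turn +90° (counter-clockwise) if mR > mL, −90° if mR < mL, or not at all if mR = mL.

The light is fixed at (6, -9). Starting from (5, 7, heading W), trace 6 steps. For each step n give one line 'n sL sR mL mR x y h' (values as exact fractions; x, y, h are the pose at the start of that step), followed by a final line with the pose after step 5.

n=0: pose=(5,7,W); sL=45/106, sR=9/34; mL=-2007/3604, mR=189/3604; mL+mR=-909/1802 → advance -1; mR−mL=549/901 → turn +1·90°
n=1: pose=(6,7,S); sL=90/173, sR=90/173; mL=-135/173, mR=45/173; mL+mR=-90/173 → advance -1; mR−mL=180/173 → turn +1·90°
n=2: pose=(6,8,E); sL=9/37, sR=5/13; mL=-419/962, mR=253/962; mL+mR=-83/481 → advance -1; mR−mL=336/481 → turn +1·90°
n=3: pose=(5,8,N); sL=90/409, sR=90/401; mL=-54495/164009, mR=18765/164009; mL+mR=-35730/164009 → advance -1; mR−mL=73260/164009 → turn +1·90°
n=4: pose=(5,7,W); sL=45/106, sR=9/34; mL=-2007/3604, mR=189/3604; mL+mR=-909/1802 → advance -1; mR−mL=549/901 → turn +1·90°
n=5: pose=(6,7,S); sL=90/173, sR=90/173; mL=-135/173, mR=45/173; mL+mR=-90/173 → advance -1; mR−mL=180/173 → turn +1·90°

0 45/106 9/34 -2007/3604 189/3604 5 7 W
1 90/173 90/173 -135/173 45/173 6 7 S
2 9/37 5/13 -419/962 253/962 6 8 E
3 90/409 90/401 -54495/164009 18765/164009 5 8 N
4 45/106 9/34 -2007/3604 189/3604 5 7 W
5 90/173 90/173 -135/173 45/173 6 7 S
final 6 8 E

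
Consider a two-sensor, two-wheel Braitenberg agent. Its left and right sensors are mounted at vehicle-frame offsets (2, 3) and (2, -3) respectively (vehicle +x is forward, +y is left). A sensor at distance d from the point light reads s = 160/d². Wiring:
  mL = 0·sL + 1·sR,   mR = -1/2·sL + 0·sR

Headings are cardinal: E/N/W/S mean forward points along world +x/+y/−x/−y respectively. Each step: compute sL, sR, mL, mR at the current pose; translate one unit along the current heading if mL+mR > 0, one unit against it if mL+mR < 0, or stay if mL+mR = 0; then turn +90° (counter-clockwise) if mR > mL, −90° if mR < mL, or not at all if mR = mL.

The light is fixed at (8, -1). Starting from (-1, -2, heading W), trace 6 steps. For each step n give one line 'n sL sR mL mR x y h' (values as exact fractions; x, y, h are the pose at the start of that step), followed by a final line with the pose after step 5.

n=0: pose=(-1,-2,W); sL=160/137, sR=32/25; mL=32/25, mR=-80/137; mL+mR=2384/3425 → advance +1; mR−mL=-6384/3425 → turn -1·90°
n=1: pose=(-2,-2,N); sL=16/17, sR=16/5; mL=16/5, mR=-8/17; mL+mR=232/85 → advance +1; mR−mL=-312/85 → turn -1·90°
n=2: pose=(-2,-1,E); sL=160/73, sR=160/73; mL=160/73, mR=-80/73; mL+mR=80/73 → advance +1; mR−mL=-240/73 → turn -1·90°
n=3: pose=(-1,-1,S); sL=4, sR=40/37; mL=40/37, mR=-2; mL+mR=-34/37 → advance -1; mR−mL=-114/37 → turn -1·90°
n=4: pose=(-1,0,W); sL=32/25, sR=160/137; mL=160/137, mR=-16/25; mL+mR=1808/3425 → advance +1; mR−mL=-6192/3425 → turn -1·90°
n=5: pose=(-2,0,N); sL=80/89, sR=80/29; mL=80/29, mR=-40/89; mL+mR=5960/2581 → advance +1; mR−mL=-8280/2581 → turn -1·90°

0 160/137 32/25 32/25 -80/137 -1 -2 W
1 16/17 16/5 16/5 -8/17 -2 -2 N
2 160/73 160/73 160/73 -80/73 -2 -1 E
3 4 40/37 40/37 -2 -1 -1 S
4 32/25 160/137 160/137 -16/25 -1 0 W
5 80/89 80/29 80/29 -40/89 -2 0 N
final -2 1 E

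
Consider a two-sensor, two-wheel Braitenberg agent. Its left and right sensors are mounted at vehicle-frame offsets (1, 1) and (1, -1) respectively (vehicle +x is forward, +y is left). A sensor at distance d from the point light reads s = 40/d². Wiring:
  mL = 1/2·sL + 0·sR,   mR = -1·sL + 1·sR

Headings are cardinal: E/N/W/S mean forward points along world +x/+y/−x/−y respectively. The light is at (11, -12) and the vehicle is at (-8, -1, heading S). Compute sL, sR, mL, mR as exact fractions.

5/53 2/25 5/106 -19/1325

left sensor world pos  = (-7, -2); dL² = 424
right sensor world pos = (-9, -2); dR² = 500
sL = 40/424 = 5/53
sR = 40/500 = 2/25
mL = 1/2·sL + 0·sR = 5/106
mR = -1·sL + 1·sR = -19/1325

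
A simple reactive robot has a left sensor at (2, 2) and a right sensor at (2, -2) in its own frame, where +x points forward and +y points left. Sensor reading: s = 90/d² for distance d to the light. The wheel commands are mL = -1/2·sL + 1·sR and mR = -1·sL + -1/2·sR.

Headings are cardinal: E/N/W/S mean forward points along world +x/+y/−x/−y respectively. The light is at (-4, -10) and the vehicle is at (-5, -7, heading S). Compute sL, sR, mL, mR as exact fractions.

45 9 -27/2 -99/2

left sensor world pos  = (-3, -9); dL² = 2
right sensor world pos = (-7, -9); dR² = 10
sL = 90/2 = 45
sR = 90/10 = 9
mL = -1/2·sL + 1·sR = -27/2
mR = -1·sL + -1/2·sR = -99/2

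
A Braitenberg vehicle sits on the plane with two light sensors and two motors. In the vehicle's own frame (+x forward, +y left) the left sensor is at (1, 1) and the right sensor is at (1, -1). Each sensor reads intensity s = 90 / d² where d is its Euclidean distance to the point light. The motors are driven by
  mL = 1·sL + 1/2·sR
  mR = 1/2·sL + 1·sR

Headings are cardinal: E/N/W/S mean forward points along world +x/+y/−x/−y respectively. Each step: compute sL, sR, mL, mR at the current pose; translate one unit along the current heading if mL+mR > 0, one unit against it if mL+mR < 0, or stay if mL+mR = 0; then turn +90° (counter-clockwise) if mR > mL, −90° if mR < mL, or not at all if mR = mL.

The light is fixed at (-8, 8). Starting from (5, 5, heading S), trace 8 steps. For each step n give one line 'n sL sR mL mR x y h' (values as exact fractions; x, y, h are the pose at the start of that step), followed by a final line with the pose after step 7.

n=0: pose=(5,5,S); sL=45/106, sR=9/16; mL=1197/1696, mR=657/848; mL+mR=2511/1696 → advance +1; mR−mL=117/1696 → turn +1·90°
n=1: pose=(5,4,E); sL=18/41, sR=90/221; mL=5823/9061, mR=5679/9061; mL+mR=11502/9061 → advance +1; mR−mL=-144/9061 → turn -1·90°
n=2: pose=(6,4,S); sL=9/25, sR=45/97; mL=2871/4850, mR=3123/4850; mL+mR=2997/2425 → advance +1; mR−mL=126/2425 → turn +1·90°
n=3: pose=(6,3,E); sL=90/241, sR=10/29; mL=3815/6989, mR=3715/6989; mL+mR=7530/6989 → advance +1; mR−mL=-100/6989 → turn -1·90°
n=4: pose=(7,3,S); sL=45/146, sR=45/116; mL=8505/16936, mR=2295/4234; mL+mR=17685/16936 → advance +1; mR−mL=675/16936 → turn +1·90°
n=5: pose=(7,2,E); sL=90/281, sR=18/61; mL=8019/17141, mR=7803/17141; mL+mR=15822/17141 → advance +1; mR−mL=-216/17141 → turn -1·90°
n=6: pose=(8,2,S); sL=45/169, sR=45/137; mL=19935/46306, mR=21375/46306; mL+mR=20655/23153 → advance +1; mR−mL=720/23153 → turn +1·90°
n=7: pose=(8,1,E); sL=18/65, sR=90/353; mL=9279/22945, mR=9027/22945; mL+mR=18306/22945 → advance +1; mR−mL=-252/22945 → turn -1·90°

0 45/106 9/16 1197/1696 657/848 5 5 S
1 18/41 90/221 5823/9061 5679/9061 5 4 E
2 9/25 45/97 2871/4850 3123/4850 6 4 S
3 90/241 10/29 3815/6989 3715/6989 6 3 E
4 45/146 45/116 8505/16936 2295/4234 7 3 S
5 90/281 18/61 8019/17141 7803/17141 7 2 E
6 45/169 45/137 19935/46306 21375/46306 8 2 S
7 18/65 90/353 9279/22945 9027/22945 8 1 E
final 9 1 S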